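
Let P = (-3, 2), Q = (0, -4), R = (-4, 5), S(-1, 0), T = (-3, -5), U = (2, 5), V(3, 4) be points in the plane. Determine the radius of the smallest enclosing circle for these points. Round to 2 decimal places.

5.62

A smallest enclosing disk is always determined by at most three of the input points on its boundary.
The minimum enclosing circle is determined by three boundary points: R, T, U.
Their circumcentre is (-1, 0.25) with r² = 31.5625.
The farthest remaining point V is at distance² 30.0625 ≤ 31.5625.
r = √(31.5625) ≈ 5.62.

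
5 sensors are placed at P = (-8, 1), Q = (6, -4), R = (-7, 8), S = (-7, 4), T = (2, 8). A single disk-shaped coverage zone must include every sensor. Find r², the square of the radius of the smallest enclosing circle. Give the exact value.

78.25

The minimum enclosing circle of a finite set is fixed by two of the points (as a diameter) or three (as a circumcircle).
The farthest pair is Q–R with squared distance 313. The circle on this segment as diameter has centre (-0.5, 2) and r² = 313/4 = 78.25.
Check P: distance² to centre = 57.25 ≤ 78.25, so it lies inside.
All remaining points lie in this disk, and no smaller disk contains both endpoints, so this is the minimum enclosing circle.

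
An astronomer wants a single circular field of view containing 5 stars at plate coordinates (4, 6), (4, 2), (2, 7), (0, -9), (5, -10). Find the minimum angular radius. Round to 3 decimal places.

8.631

The farthest pair is (2, 7)–(5, -10) with squared distance 298. The circle on this segment as diameter has centre (3.5, -1.5) and r² = 298/4 = 74.5.
Check (4, 6): distance² to centre = 56.5 ≤ 74.5, so it lies inside.
All remaining points lie in this disk, and no smaller disk contains both endpoints, so this is the minimum enclosing circle.
r = √(74.5) ≈ 8.631.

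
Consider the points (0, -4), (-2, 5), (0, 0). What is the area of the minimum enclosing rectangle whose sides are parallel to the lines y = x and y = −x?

In coordinates u = x + y, v = x − y the rectangle is axis-aligned; the map (x,y)→(u,v) scales areas by 2.
u-values: -4, 3, 0; range = 3 − (-4) = 7.
v-values: 4, -7, 0; range = 4 − (-7) = 11.
Area = (7 × 11) / 2 = 38.5.

38.5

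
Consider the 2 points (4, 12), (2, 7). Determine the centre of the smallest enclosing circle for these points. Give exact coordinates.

The smallest circle enclosing two points has them as diameter endpoints.
Centre = midpoint = (3, 9.5); r² = |(4, 12)−(2, 7)|²/4 = 29/4 = 7.25.
Centre = (3, 9.5).

(3, 9.5)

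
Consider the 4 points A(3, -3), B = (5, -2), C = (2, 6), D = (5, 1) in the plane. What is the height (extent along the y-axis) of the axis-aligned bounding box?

9

max y = 6, min y = -3, so height = 9.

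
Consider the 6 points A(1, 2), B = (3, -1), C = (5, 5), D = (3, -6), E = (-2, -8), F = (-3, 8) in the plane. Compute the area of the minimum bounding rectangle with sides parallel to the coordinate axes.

x ranges over [-3, 5], width 8.
y ranges over [-8, 8], height 16.
Area = 8 × 16 = 128.

128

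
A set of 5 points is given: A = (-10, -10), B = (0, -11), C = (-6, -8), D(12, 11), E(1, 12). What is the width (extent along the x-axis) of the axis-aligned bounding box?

max x = 12, min x = -10, so width = 22.

22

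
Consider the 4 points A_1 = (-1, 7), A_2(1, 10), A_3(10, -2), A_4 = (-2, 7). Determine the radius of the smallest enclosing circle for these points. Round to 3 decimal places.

The minimum enclosing circle of a finite set is fixed by two of the points (as a diameter) or three (as a circumcircle).
The minimum enclosing circle is determined by three boundary points: A_2, A_3, A_4.
Their circumcentre is (65/14, 47/14) with r² = 5625/98.
The farthest remaining point A_1 is at distance² 4421/98 ≤ 5625/98.
r = √(5625/98) ≈ 7.576.

7.576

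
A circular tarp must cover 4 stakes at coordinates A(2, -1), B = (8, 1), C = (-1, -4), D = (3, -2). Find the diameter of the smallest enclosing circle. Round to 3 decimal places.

The minimum enclosing circle of a finite set is fixed by two of the points (as a diameter) or three (as a circumcircle).
The farthest pair is B–C with squared distance 106. The circle on this segment as diameter has centre (3.5, -1.5) and r² = 106/4 = 26.5.
Check A: distance² to centre = 2.5 ≤ 26.5, so it lies inside.
All remaining points lie in this disk, and no smaller disk contains both endpoints, so this is the minimum enclosing circle.
Diameter = 2r = 2√(26.5) ≈ 10.296.

10.296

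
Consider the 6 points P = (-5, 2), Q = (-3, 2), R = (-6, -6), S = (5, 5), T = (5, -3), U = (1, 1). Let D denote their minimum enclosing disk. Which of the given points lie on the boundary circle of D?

The minimum enclosing circle of a finite set is fixed by two of the points (as a diameter) or three (as a circumcircle).
The farthest pair is R–S with squared distance 242. The circle on this segment as diameter has centre (-0.5, -0.5) and r² = 242/4 = 60.5.
Check P: distance² to centre = 26.5 ≤ 60.5, so it lies inside.
All remaining points lie in this disk, and no smaller disk contains both endpoints, so this is the minimum enclosing circle.
The points at distance exactly r from the centre are R, S — 2 points.

R, S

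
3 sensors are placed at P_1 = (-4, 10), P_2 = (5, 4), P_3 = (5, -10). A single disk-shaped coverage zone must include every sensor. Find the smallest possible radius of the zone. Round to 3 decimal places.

Side lengths²: P_1P_2² = 117, P_1P_3² = 481, P_2P_3² = 196.
Since P_1P_3² = 481 ≥ 196 + 117 = 313, the angle opposite P_1P_3 is not acute, so the smallest enclosing circle has P_1P_3 as diameter.
Centre = midpoint of P_1P_3 = (0.5, 0), r² = 481/4 = 120.25.
r = √(120.25) ≈ 10.966.

10.966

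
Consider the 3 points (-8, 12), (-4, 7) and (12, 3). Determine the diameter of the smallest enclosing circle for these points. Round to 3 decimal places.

21.932

Call the three points A, B, C in the order given.
Side lengths²: AB² = 41, AC² = 481, BC² = 272.
Since AC² = 481 ≥ 272 + 41 = 313, the angle opposite AC is not acute, so the smallest enclosing circle has AC as diameter.
Centre = midpoint of AC = (2, 7.5), r² = 481/4 = 120.25.
Diameter = 2r = 2√(120.25) ≈ 21.932.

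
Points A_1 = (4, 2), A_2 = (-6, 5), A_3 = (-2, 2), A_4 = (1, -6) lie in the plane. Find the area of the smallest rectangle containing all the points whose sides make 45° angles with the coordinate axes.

99

In coordinates u = x + y, v = x − y the rectangle is axis-aligned; the map (x,y)→(u,v) scales areas by 2.
u-values: 6, -1, 0, -5; range = 6 − (-5) = 11.
v-values: 2, -11, -4, 7; range = 7 − (-11) = 18.
Area = (11 × 18) / 2 = 99.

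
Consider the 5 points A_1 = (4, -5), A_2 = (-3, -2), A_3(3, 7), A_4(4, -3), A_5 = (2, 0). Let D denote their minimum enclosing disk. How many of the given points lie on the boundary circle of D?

3

The minimum enclosing circle is determined by three boundary points: A_1, A_2, A_3.
Their circumcentre is (43/18, 49/54) with r² = 54665/1458.
The farthest remaining point A_4 is at distance² 26045/1458 ≤ 54665/1458.
The points at distance exactly r from the centre are A_1, A_2, A_3 — 3 points.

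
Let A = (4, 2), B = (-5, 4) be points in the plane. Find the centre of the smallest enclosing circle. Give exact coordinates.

The smallest circle enclosing two points has them as diameter endpoints.
Centre = midpoint = (-0.5, 3); r² = |AB|²/4 = 85/4 = 21.25.
Centre = (-0.5, 3).

(-0.5, 3)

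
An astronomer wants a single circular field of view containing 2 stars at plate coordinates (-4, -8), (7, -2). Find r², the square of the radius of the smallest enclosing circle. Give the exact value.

39.25

The smallest circle enclosing two points has them as diameter endpoints.
Centre = midpoint = (1.5, -5); r² = |(-4, -8)−(7, -2)|²/4 = 157/4 = 39.25.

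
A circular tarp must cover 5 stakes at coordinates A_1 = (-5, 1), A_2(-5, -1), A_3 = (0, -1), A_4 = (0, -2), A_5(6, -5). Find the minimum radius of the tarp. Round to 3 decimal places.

The minimum enclosing circle of a finite set is fixed by two of the points (as a diameter) or three (as a circumcircle).
The farthest pair is A_1–A_5 with squared distance 157. The circle on this segment as diameter has centre (0.5, -2) and r² = 157/4 = 39.25.
Check A_2: distance² to centre = 31.25 ≤ 39.25, so it lies inside.
All remaining points lie in this disk, and no smaller disk contains both endpoints, so this is the minimum enclosing circle.
r = √(39.25) ≈ 6.265.

6.265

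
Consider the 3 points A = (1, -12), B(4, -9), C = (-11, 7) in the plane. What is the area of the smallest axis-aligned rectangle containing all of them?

285

x ranges over [-11, 4], width 15.
y ranges over [-12, 7], height 19.
Area = 15 × 19 = 285.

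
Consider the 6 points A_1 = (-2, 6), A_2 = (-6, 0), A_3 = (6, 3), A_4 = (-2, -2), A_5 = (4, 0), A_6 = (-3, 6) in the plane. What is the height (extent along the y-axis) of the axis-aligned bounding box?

max y = 6, min y = -2, so height = 8.

8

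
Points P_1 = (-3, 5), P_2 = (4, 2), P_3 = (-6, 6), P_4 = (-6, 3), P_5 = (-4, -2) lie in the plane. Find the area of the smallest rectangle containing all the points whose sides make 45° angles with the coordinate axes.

In coordinates u = x + y, v = x − y the rectangle is axis-aligned; the map (x,y)→(u,v) scales areas by 2.
u-values: 2, 6, 0, -3, -6; range = 6 − (-6) = 12.
v-values: -8, 2, -12, -9, -2; range = 2 − (-12) = 14.
Area = (12 × 14) / 2 = 84.

84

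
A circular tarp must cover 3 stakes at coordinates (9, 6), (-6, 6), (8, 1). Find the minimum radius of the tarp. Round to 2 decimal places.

Call the three points A, B, C in the order given.
Side lengths²: AB² = 225, AC² = 26, BC² = 221.
Since AB² = 225 < 221 + 26 = 247, the triangle is acute, so the smallest enclosing circle is the circumcircle.
Circumcentre = (1.5, 4.9), r² = 57.46.
r = √(57.46) ≈ 7.58.

7.58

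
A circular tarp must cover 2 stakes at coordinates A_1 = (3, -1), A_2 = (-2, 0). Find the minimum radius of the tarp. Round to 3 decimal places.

The smallest circle enclosing two points has them as diameter endpoints.
Centre = midpoint = (0.5, -0.5); r² = |A_1A_2|²/4 = 26/4 = 6.5.
r = √(6.5) ≈ 2.550.

2.550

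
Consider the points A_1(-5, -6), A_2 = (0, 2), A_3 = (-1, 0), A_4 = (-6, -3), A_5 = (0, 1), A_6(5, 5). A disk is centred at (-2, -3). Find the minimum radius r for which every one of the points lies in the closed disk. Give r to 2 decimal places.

The required radius is the distance from (-2, -3) to the farthest point.
Squared distances: 18, 29, 10, 16, 20, 113.
Maximum is 113, attained at A_6.
r = √113 ≈ 10.63.

10.63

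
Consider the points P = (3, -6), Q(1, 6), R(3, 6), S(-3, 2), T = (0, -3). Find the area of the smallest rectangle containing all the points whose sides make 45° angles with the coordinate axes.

In coordinates u = x + y, v = x − y the rectangle is axis-aligned; the map (x,y)→(u,v) scales areas by 2.
u-values: -3, 7, 9, -1, -3; range = 9 − (-3) = 12.
v-values: 9, -5, -3, -5, 3; range = 9 − (-5) = 14.
Area = (12 × 14) / 2 = 84.

84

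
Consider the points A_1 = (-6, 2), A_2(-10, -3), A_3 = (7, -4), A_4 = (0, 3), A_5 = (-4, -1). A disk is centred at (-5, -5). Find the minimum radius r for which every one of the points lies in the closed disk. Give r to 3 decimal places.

The required radius is the distance from (-5, -5) to the farthest point.
Squared distances: 50, 29, 145, 89, 17.
Maximum is 145, attained at A_3.
r = √145 ≈ 12.042.

12.042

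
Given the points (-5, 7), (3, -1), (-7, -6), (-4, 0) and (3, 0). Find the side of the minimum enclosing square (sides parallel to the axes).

13

The bounding box has width 10 and height 13.
An axis-aligned square enclosing the set must have side ≥ max(width, height).
So the minimum side is max(10, 13) = 13.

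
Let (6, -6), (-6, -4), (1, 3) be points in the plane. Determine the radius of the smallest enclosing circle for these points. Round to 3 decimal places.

Call the three points A, B, C in the order given.
Side lengths²: AB² = 148, AC² = 106, BC² = 98.
Since AB² = 148 < 106 + 98 = 204, the triangle is acute, so the smallest enclosing circle is the circumcircle.
Circumcentre = (2/7, -23/7), r² = 1961/49.
r = √(1961/49) ≈ 6.326.

6.326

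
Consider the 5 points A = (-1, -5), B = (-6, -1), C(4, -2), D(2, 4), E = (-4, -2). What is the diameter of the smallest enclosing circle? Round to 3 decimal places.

10.339

By Welzl's lemma the MEC is supported by two points (diametrically opposite) or three points (on a circumcircle).
The minimum enclosing circle is determined by three boundary points: B, C, D.
Their circumcentre is (-51/58, -17/58) with r² = 44945/1682.
The farthest remaining point A is at distance² 37289/1682 ≤ 44945/1682.
Diameter = 2r = 2√(44945/1682) ≈ 10.339.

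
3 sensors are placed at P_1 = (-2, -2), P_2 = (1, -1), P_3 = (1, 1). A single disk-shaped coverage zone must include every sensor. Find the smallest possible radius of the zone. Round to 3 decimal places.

Side lengths²: P_1P_2² = 10, P_1P_3² = 18, P_2P_3² = 4.
Since P_1P_3² = 18 ≥ 10 + 4 = 14, the angle opposite P_1P_3 is not acute, so the smallest enclosing circle has P_1P_3 as diameter.
Centre = midpoint of P_1P_3 = (-0.5, -0.5), r² = 18/4 = 4.5.
r = √(4.5) ≈ 2.121.

2.121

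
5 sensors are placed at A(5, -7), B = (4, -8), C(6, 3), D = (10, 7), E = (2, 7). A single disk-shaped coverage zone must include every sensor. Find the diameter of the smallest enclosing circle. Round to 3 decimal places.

By Welzl's lemma the MEC is supported by two points (diametrically opposite) or three points (on a circumcircle).
The minimum enclosing circle is determined by three boundary points: B, D, E.
Their circumcentre is (6, -0.1) with r² = 66.41.
The farthest remaining point A is at distance² 48.61 ≤ 66.41.
Diameter = 2r = 2√(66.41) ≈ 16.298.

16.298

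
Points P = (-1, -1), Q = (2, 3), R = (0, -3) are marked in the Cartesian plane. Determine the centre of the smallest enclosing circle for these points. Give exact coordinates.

Side lengths²: PQ² = 25, PR² = 5, QR² = 40.
Since QR² = 40 ≥ 25 + 5 = 30, the angle opposite QR is not acute, so the smallest enclosing circle has QR as diameter.
Centre = midpoint of QR = (1, 0), r² = 40/4 = 10.
Centre = (1, 0).

(1, 0)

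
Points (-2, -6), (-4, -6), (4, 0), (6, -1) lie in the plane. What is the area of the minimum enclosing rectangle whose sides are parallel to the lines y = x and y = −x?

In coordinates u = x + y, v = x − y the rectangle is axis-aligned; the map (x,y)→(u,v) scales areas by 2.
u-values: -8, -10, 4, 5; range = 5 − (-10) = 15.
v-values: 4, 2, 4, 7; range = 7 − 2 = 5.
Area = (15 × 5) / 2 = 37.5.

37.5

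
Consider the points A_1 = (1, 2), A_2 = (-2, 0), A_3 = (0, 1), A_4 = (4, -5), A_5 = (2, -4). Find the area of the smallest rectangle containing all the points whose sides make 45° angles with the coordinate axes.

27.5

In coordinates u = x + y, v = x − y the rectangle is axis-aligned; the map (x,y)→(u,v) scales areas by 2.
u-values: 3, -2, 1, -1, -2; range = 3 − (-2) = 5.
v-values: -1, -2, -1, 9, 6; range = 9 − (-2) = 11.
Area = (5 × 11) / 2 = 27.5.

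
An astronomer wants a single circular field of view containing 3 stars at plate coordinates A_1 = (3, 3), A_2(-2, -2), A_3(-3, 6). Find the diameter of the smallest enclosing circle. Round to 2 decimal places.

8.50

Side lengths²: A_1A_2² = 50, A_1A_3² = 45, A_2A_3² = 65.
Since A_2A_3² = 65 < 50 + 45 = 95, the triangle is acute, so the smallest enclosing circle is the circumcircle.
Circumcentre = (-7/6, 13/6), r² = 325/18.
Diameter = 2r = 2√(325/18) ≈ 8.50.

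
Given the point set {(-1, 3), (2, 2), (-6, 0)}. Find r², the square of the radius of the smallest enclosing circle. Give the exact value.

17

Call the three points A, B, C in the order given.
Side lengths²: AB² = 10, AC² = 34, BC² = 68.
Since BC² = 68 ≥ 34 + 10 = 44, the angle opposite BC is not acute, so the smallest enclosing circle has BC as diameter.
Centre = midpoint of BC = (-2, 1), r² = 68/4 = 17.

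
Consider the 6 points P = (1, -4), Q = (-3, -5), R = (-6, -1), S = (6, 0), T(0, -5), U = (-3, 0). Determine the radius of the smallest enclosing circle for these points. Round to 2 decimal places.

By Welzl's lemma the MEC is supported by two points (diametrically opposite) or three points (on a circumcircle).
The farthest pair is R–S with squared distance 145. The circle on this segment as diameter has centre (0, -0.5) and r² = 145/4 = 36.25.
Check P: distance² to centre = 13.25 ≤ 36.25, so it lies inside.
All remaining points lie in this disk, and no smaller disk contains both endpoints, so this is the minimum enclosing circle.
r = √(36.25) ≈ 6.02.

6.02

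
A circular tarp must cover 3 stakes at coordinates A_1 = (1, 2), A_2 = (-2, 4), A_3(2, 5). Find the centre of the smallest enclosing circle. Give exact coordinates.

Side lengths²: A_1A_2² = 13, A_1A_3² = 10, A_2A_3² = 17.
Since A_2A_3² = 17 < 13 + 10 = 23, the triangle is acute, so the smallest enclosing circle is the circumcircle.
Circumcentre = (3/22, 87/22), r² = 1105/242.
Centre = (3/22, 87/22).

(3/22, 87/22)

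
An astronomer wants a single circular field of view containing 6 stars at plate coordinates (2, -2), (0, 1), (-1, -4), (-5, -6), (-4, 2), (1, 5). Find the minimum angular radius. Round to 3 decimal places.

6.265

The farthest pair is (-5, -6)–(1, 5) with squared distance 157. The circle on this segment as diameter has centre (-2, -0.5) and r² = 157/4 = 39.25.
Check (2, -2): distance² to centre = 18.25 ≤ 39.25, so it lies inside.
All remaining points lie in this disk, and no smaller disk contains both endpoints, so this is the minimum enclosing circle.
r = √(39.25) ≈ 6.265.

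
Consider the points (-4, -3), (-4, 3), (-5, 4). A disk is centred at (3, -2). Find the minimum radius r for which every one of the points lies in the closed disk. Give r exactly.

10

The required radius is the distance from (3, -2) to the farthest point.
Squared distances: 50, 74, 100.
Maximum is 100, attained at (-5, 4).
r = √100 = 10.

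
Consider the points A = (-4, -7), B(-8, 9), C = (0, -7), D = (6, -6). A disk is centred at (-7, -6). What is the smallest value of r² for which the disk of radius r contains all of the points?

The required radius is the distance from (-7, -6) to the farthest point.
Squared distances: 10, 226, 50, 169.
Maximum is 226, attained at B.

226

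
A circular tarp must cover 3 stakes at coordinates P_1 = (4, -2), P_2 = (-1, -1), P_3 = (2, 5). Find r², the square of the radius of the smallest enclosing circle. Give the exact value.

3445/242

Side lengths²: P_1P_2² = 26, P_1P_3² = 53, P_2P_3² = 45.
Since P_1P_3² = 53 < 45 + 26 = 71, the triangle is acute, so the smallest enclosing circle is the circumcircle.
Circumcentre = (45/22, 27/22), r² = 3445/242.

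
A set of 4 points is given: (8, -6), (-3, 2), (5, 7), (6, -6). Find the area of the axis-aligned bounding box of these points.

x ranges over [-3, 8], width 11.
y ranges over [-6, 7], height 13.
Area = 11 × 13 = 143.

143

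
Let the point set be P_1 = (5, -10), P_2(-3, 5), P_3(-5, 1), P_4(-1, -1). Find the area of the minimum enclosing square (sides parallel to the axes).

The bounding box has width 10 and height 15.
An axis-aligned square enclosing the set must have side ≥ max(width, height).
So the minimum side is max(10, 15) = 15.
Area = 15² = 225.

225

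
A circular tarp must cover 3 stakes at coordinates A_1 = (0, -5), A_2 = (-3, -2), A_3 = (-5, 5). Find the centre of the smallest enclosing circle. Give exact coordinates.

Side lengths²: A_1A_2² = 18, A_1A_3² = 125, A_2A_3² = 53.
Since A_1A_3² = 125 ≥ 53 + 18 = 71, the angle opposite A_1A_3 is not acute, so the smallest enclosing circle has A_1A_3 as diameter.
Centre = midpoint of A_1A_3 = (-2.5, 0), r² = 125/4 = 31.25.
Centre = (-2.5, 0).

(-2.5, 0)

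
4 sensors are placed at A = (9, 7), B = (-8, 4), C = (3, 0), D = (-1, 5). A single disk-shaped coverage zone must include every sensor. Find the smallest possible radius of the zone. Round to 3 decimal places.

The minimum enclosing circle of a finite set is fixed by two of the points (as a diameter) or three (as a circumcircle).
The farthest pair is A–B with squared distance 298. The circle on this segment as diameter has centre (0.5, 5.5) and r² = 298/4 = 74.5.
Check C: distance² to centre = 36.5 ≤ 74.5, so it lies inside.
All remaining points lie in this disk, and no smaller disk contains both endpoints, so this is the minimum enclosing circle.
r = √(74.5) ≈ 8.631.

8.631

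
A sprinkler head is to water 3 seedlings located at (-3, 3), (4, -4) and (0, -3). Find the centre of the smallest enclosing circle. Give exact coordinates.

Call the three points A, B, C in the order given.
Side lengths²: AB² = 98, AC² = 45, BC² = 17.
Since AB² = 98 ≥ 45 + 17 = 62, the angle opposite AB is not acute, so the smallest enclosing circle has AB as diameter.
Centre = midpoint of AB = (0.5, -0.5), r² = 98/4 = 24.5.
Centre = (0.5, -0.5).

(0.5, -0.5)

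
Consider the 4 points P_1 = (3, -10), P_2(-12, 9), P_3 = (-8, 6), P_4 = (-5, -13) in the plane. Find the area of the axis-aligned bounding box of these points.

330

x ranges over [-12, 3], width 15.
y ranges over [-13, 9], height 22.
Area = 15 × 22 = 330.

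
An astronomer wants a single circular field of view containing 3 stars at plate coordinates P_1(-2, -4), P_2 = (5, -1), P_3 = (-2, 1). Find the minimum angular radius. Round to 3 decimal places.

3.960

Side lengths²: P_1P_2² = 58, P_1P_3² = 25, P_2P_3² = 53.
Since P_1P_2² = 58 < 53 + 25 = 78, the triangle is acute, so the smallest enclosing circle is the circumcircle.
Circumcentre = (15/14, -1.5), r² = 1537/98.
r = √(1537/98) ≈ 3.960.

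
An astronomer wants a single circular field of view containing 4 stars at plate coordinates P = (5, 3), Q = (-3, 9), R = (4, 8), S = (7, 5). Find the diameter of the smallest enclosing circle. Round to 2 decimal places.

The farthest pair is Q–S with squared distance 116. The circle on this segment as diameter has centre (2, 7) and r² = 116/4 = 29.
Check P: distance² to centre = 25 ≤ 29, so it lies inside.
All remaining points lie in this disk, and no smaller disk contains both endpoints, so this is the minimum enclosing circle.
Diameter = 2r = 2√29 ≈ 10.77.

10.77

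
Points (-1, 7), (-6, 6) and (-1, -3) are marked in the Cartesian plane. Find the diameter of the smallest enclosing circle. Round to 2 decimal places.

10.50

Call the three points A, B, C in the order given.
Side lengths²: AB² = 26, AC² = 100, BC² = 106.
Since BC² = 106 < 100 + 26 = 126, the triangle is acute, so the smallest enclosing circle is the circumcircle.
Circumcentre = (-2.6, 2), r² = 27.56.
Diameter = 2r = 2√(27.56) ≈ 10.50.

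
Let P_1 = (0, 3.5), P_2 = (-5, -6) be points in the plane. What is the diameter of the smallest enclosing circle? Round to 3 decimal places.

10.735

The smallest circle enclosing two points has them as diameter endpoints.
Centre = midpoint = (-2.5, -1.25); r² = |P_1P_2|²/4 = 115.25/4 = 28.8125.
Diameter = 2r = 2√(28.8125) ≈ 10.735.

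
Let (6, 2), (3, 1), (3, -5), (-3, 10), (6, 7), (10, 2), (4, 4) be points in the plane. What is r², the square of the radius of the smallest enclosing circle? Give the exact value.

A smallest enclosing disk is always determined by at most three of the input points on its boundary.
The minimum enclosing circle is determined by three boundary points: (3, -5), (-3, 10), (10, 2).
Their circumcentre is (25/14, 45/14) with r² = 6757/98.
The farthest remaining point (6, 7) is at distance² 3145/98 ≤ 6757/98.

6757/98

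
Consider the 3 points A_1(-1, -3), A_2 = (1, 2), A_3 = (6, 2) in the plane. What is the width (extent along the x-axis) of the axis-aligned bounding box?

max x = 6, min x = -1, so width = 7.

7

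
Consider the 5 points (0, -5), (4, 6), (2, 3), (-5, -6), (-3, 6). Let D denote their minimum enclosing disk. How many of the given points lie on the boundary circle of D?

The farthest pair is (4, 6)–(-5, -6) with squared distance 225. The circle on this segment as diameter has centre (-0.5, 0) and r² = 225/4 = 56.25.
Check (0, -5): distance² to centre = 25.25 ≤ 56.25, so it lies inside.
All remaining points lie in this disk, and no smaller disk contains both endpoints, so this is the minimum enclosing circle.
The points at distance exactly r from the centre are (4, 6), (-5, -6) — 2 points.

2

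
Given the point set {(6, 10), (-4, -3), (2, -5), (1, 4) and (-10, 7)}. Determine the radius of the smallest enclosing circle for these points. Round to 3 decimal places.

9.405

A smallest enclosing disk is always determined by at most three of the input points on its boundary.
The minimum enclosing circle is determined by three boundary points: (6, 10), (2, -5), (-10, 7).
Their circumcentre is (-43/38, 147/38) with r² = 63865/722.
The farthest remaining point (-4, -3) is at distance² 40001/722 ≤ 63865/722.
r = √(63865/722) ≈ 9.405.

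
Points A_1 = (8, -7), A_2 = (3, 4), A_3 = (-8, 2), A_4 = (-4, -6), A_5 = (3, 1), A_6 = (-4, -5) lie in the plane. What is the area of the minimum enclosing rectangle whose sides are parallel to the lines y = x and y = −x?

In coordinates u = x + y, v = x − y the rectangle is axis-aligned; the map (x,y)→(u,v) scales areas by 2.
u-values: 1, 7, -6, -10, 4, -9; range = 7 − (-10) = 17.
v-values: 15, -1, -10, 2, 2, 1; range = 15 − (-10) = 25.
Area = (17 × 25) / 2 = 212.5.

212.5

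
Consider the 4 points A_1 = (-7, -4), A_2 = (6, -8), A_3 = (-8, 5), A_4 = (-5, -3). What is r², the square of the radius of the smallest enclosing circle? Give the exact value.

A smallest enclosing disk is always determined by at most three of the input points on its boundary.
The farthest pair is A_2–A_3 with squared distance 365. The circle on this segment as diameter has centre (-1, -1.5) and r² = 365/4 = 91.25.
Check A_1: distance² to centre = 42.25 ≤ 91.25, so it lies inside.
All remaining points lie in this disk, and no smaller disk contains both endpoints, so this is the minimum enclosing circle.

91.25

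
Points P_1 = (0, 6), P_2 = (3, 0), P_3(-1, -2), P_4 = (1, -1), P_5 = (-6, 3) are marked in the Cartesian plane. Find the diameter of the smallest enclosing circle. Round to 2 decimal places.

9.49

By Welzl's lemma the MEC is supported by two points (diametrically opposite) or three points (on a circumcircle).
The farthest pair is P_2–P_5 with squared distance 90. The circle on this segment as diameter has centre (-1.5, 1.5) and r² = 90/4 = 22.5.
Check P_1: distance² to centre = 22.5 ≤ 22.5, so it lies inside.
All remaining points lie in this disk, and no smaller disk contains both endpoints, so this is the minimum enclosing circle.
Diameter = 2r = 2√(22.5) ≈ 9.49.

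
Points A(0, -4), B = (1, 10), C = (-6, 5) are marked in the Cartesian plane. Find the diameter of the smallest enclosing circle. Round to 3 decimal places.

14.036

Side lengths²: AB² = 197, AC² = 117, BC² = 74.
Since AB² = 197 ≥ 117 + 74 = 191, the angle opposite AB is not acute, so the smallest enclosing circle has AB as diameter.
Centre = midpoint of AB = (0.5, 3), r² = 197/4 = 49.25.
Diameter = 2r = 2√(49.25) ≈ 14.036.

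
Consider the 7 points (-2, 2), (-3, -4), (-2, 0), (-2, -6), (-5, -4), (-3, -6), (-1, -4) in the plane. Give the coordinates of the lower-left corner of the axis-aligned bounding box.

x-range [-5, -1], y-range [-6, 2].
The lower-left corner is (-5, -6).

(-5, -6)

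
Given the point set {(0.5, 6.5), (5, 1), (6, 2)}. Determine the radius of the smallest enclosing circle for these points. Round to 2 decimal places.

Call the three points A, B, C in the order given.
Side lengths²: AB² = 50.5, AC² = 50.5, BC² = 2.
Since AC² = 50.5 < 50.5 + 2 = 52.5, the triangle is acute, so the smallest enclosing circle is the circumcircle.
Circumcentre = (3.025, 3.975), r² = 12.75125.
r = √(12.75125) ≈ 3.57.

3.57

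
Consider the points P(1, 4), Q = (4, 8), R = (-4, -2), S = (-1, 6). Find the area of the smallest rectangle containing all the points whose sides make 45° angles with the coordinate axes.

In coordinates u = x + y, v = x − y the rectangle is axis-aligned; the map (x,y)→(u,v) scales areas by 2.
u-values: 5, 12, -6, 5; range = 12 − (-6) = 18.
v-values: -3, -4, -2, -7; range = -2 − (-7) = 5.
Area = (18 × 5) / 2 = 45.

45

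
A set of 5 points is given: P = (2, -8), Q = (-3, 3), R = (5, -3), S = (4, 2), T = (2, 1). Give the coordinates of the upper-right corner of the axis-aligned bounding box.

(5, 3)

x-range [-3, 5], y-range [-8, 3].
The upper-right corner is (5, 3).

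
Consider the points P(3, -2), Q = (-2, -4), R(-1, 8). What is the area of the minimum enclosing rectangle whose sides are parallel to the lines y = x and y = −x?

91

In coordinates u = x + y, v = x − y the rectangle is axis-aligned; the map (x,y)→(u,v) scales areas by 2.
u-values: 1, -6, 7; range = 7 − (-6) = 13.
v-values: 5, 2, -9; range = 5 − (-9) = 14.
Area = (13 × 14) / 2 = 91.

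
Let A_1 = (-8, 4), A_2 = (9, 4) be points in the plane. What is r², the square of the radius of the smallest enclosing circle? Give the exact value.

72.25

The smallest circle enclosing two points has them as diameter endpoints.
Centre = midpoint = (0.5, 4); r² = |A_1A_2|²/4 = 289/4 = 72.25.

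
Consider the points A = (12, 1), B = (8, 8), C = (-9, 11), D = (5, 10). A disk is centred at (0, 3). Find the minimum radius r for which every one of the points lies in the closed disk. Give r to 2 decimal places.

12.17

The required radius is the distance from (0, 3) to the farthest point.
Squared distances: 148, 89, 145, 74.
Maximum is 148, attained at A.
r = √148 ≈ 12.17.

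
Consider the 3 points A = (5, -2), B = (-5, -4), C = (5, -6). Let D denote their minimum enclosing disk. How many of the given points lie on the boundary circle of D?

3

Side lengths²: AB² = 104, AC² = 16, BC² = 104.
Since BC² = 104 < 104 + 16 = 120, the triangle is acute, so the smallest enclosing circle is the circumcircle.
Circumcentre = (0.2, -4), r² = 27.04.
The points at distance exactly r from the centre are A, B, C — 3 points.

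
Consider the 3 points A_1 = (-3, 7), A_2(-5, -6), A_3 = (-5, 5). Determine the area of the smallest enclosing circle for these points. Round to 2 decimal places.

135.87

Side lengths²: A_1A_2² = 173, A_1A_3² = 8, A_2A_3² = 121.
Since A_1A_2² = 173 ≥ 121 + 8 = 129, the angle opposite A_1A_2 is not acute, so the smallest enclosing circle has A_1A_2 as diameter.
Centre = midpoint of A_1A_2 = (-4, 0.5), r² = 173/4 = 43.25.
Area = π·r² = π·43.25 ≈ 135.87.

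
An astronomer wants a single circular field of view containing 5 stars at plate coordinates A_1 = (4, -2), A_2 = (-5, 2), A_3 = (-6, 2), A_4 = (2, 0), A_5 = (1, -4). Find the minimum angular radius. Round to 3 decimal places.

5.385

By Welzl's lemma the MEC is supported by two points (diametrically opposite) or three points (on a circumcircle).
The farthest pair is A_1–A_3 with squared distance 116. The circle on this segment as diameter has centre (-1, 0) and r² = 116/4 = 29.
Check A_2: distance² to centre = 20 ≤ 29, so it lies inside.
All remaining points lie in this disk, and no smaller disk contains both endpoints, so this is the minimum enclosing circle.
r = √29 ≈ 5.385.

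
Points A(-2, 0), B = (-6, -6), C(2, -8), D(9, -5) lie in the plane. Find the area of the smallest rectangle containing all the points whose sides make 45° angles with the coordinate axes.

In coordinates u = x + y, v = x − y the rectangle is axis-aligned; the map (x,y)→(u,v) scales areas by 2.
u-values: -2, -12, -6, 4; range = 4 − (-12) = 16.
v-values: -2, 0, 10, 14; range = 14 − (-2) = 16.
Area = (16 × 16) / 2 = 128.

128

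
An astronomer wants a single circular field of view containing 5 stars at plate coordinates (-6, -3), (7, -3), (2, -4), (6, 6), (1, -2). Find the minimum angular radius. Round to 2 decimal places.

7.55

A smallest enclosing disk is always determined by at most three of the input points on its boundary.
The minimum enclosing circle is determined by three boundary points: (-6, -3), (7, -3), (6, 6).
Their circumcentre is (0.5, 5/6) with r² = 1025/18.
The farthest remaining point (2, -4) is at distance² 461/18 ≤ 1025/18.
r = √(1025/18) ≈ 7.55.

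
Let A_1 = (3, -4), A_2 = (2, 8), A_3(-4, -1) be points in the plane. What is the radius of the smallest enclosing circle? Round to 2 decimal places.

Side lengths²: A_1A_2² = 145, A_1A_3² = 58, A_2A_3² = 117.
Since A_1A_2² = 145 < 117 + 58 = 175, the triangle is acute, so the smallest enclosing circle is the circumcircle.
Circumcentre = (25/18, 103/54), r² = 54665/1458.
r = √(54665/1458) ≈ 6.12.

6.12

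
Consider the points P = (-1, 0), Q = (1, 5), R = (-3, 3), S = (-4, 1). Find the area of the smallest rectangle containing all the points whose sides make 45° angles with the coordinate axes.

In coordinates u = x + y, v = x − y the rectangle is axis-aligned; the map (x,y)→(u,v) scales areas by 2.
u-values: -1, 6, 0, -3; range = 6 − (-3) = 9.
v-values: -1, -4, -6, -5; range = -1 − (-6) = 5.
Area = (9 × 5) / 2 = 22.5.

22.5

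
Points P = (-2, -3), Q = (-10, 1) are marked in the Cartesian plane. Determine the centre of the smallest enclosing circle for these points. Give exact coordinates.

The smallest circle enclosing two points has them as diameter endpoints.
Centre = midpoint = (-6, -1); r² = |PQ|²/4 = 80/4 = 20.
Centre = (-6, -1).

(-6, -1)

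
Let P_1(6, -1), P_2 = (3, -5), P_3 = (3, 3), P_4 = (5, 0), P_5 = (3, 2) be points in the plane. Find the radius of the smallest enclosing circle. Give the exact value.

The minimum enclosing circle of a finite set is fixed by two of the points (as a diameter) or three (as a circumcircle).
The farthest pair is P_2–P_3 with squared distance 64. The circle on this segment as diameter has centre (3, -1) and r² = 64/4 = 16.
Check P_1: distance² to centre = 9 ≤ 16, so it lies inside.
All remaining points lie in this disk, and no smaller disk contains both endpoints, so this is the minimum enclosing circle.
r = √16 = 4.

4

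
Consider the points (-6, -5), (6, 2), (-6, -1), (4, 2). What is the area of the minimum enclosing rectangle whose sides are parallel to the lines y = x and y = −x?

In coordinates u = x + y, v = x − y the rectangle is axis-aligned; the map (x,y)→(u,v) scales areas by 2.
u-values: -11, 8, -7, 6; range = 8 − (-11) = 19.
v-values: -1, 4, -5, 2; range = 4 − (-5) = 9.
Area = (19 × 9) / 2 = 85.5.

85.5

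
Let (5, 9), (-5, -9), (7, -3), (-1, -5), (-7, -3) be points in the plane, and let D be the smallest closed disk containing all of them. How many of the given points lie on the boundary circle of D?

The minimum enclosing circle of a finite set is fixed by two of the points (as a diameter) or three (as a circumcircle).
The farthest pair is (5, 9)–(-5, -9) with squared distance 424. The circle on this segment as diameter has centre (0, 0) and r² = 424/4 = 106.
Check (7, -3): distance² to centre = 58 ≤ 106, so it lies inside.
All remaining points lie in this disk, and no smaller disk contains both endpoints, so this is the minimum enclosing circle.
The points at distance exactly r from the centre are (5, 9), (-5, -9) — 2 points.

2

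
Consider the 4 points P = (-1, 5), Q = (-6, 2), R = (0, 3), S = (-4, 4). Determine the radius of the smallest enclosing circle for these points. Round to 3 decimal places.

By Welzl's lemma the MEC is supported by two points (diametrically opposite) or three points (on a circumcircle).
The minimum enclosing circle is determined by three boundary points: P, Q, R.
Their circumcentre is (-79/26, 71/26) with r² = 3145/338.
The farthest remaining point S is at distance² 857/338 ≤ 3145/338.
r = √(3145/338) ≈ 3.050.

3.050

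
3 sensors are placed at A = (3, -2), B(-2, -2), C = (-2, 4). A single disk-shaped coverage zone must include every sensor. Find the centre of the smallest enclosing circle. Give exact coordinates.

(0.5, 1)

Side lengths²: AB² = 25, AC² = 61, BC² = 36.
Since AC² = 61 ≥ 36 + 25 = 61, the angle opposite AC is not acute, so the smallest enclosing circle has AC as diameter.
Centre = midpoint of AC = (0.5, 1), r² = 61/4 = 15.25.
Centre = (0.5, 1).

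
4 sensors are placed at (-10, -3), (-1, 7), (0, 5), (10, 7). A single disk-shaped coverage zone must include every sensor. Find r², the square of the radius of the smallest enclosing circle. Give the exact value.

125

By Welzl's lemma the MEC is supported by two points (diametrically opposite) or three points (on a circumcircle).
The farthest pair is (-10, -3)–(10, 7) with squared distance 500. The circle on this segment as diameter has centre (0, 2) and r² = 500/4 = 125.
Check (-1, 7): distance² to centre = 26 ≤ 125, so it lies inside.
All remaining points lie in this disk, and no smaller disk contains both endpoints, so this is the minimum enclosing circle.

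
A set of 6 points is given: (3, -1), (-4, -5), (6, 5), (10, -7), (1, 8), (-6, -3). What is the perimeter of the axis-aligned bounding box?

Width = max x − min x = 10 − (-6) = 16.
Height = max y − min y = 8 − (-7) = 15.
Perimeter = 2(16 + 15) = 62.

62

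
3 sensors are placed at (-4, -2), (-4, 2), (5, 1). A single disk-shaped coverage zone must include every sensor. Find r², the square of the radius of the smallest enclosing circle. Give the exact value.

205/9

Call the three points A, B, C in the order given.
Side lengths²: AB² = 16, AC² = 90, BC² = 82.
Since AC² = 90 < 82 + 16 = 98, the triangle is acute, so the smallest enclosing circle is the circumcircle.
Circumcentre = (1/3, 0), r² = 205/9.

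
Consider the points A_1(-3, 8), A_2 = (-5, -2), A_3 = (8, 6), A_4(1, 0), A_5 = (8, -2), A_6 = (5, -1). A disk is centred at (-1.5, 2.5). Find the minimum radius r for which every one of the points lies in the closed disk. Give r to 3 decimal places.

The required radius is the distance from (-1.5, 2.5) to the farthest point.
Squared distances: 32.5, 32.5, 102.5, 12.5, 110.5, 54.5.
Maximum is 110.5, attained at A_5.
r = √(110.5) ≈ 10.512.

10.512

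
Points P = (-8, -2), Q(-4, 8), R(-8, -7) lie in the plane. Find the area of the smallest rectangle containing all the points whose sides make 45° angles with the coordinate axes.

104.5

In coordinates u = x + y, v = x − y the rectangle is axis-aligned; the map (x,y)→(u,v) scales areas by 2.
u-values: -10, 4, -15; range = 4 − (-15) = 19.
v-values: -6, -12, -1; range = -1 − (-12) = 11.
Area = (19 × 11) / 2 = 104.5.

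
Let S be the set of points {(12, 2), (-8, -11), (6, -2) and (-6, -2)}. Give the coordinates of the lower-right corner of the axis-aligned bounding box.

x-range [-8, 12], y-range [-11, 2].
The lower-right corner is (12, -11).

(12, -11)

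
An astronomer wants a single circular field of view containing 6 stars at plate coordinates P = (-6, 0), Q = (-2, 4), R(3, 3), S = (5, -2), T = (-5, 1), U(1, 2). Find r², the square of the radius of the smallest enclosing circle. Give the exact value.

The farthest pair is P–S with squared distance 125. The circle on this segment as diameter has centre (-0.5, -1) and r² = 125/4 = 31.25.
Check Q: distance² to centre = 27.25 ≤ 31.25, so it lies inside.
All remaining points lie in this disk, and no smaller disk contains both endpoints, so this is the minimum enclosing circle.

31.25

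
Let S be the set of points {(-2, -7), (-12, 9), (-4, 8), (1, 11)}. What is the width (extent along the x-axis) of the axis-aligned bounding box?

13

max x = 1, min x = -12, so width = 13.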